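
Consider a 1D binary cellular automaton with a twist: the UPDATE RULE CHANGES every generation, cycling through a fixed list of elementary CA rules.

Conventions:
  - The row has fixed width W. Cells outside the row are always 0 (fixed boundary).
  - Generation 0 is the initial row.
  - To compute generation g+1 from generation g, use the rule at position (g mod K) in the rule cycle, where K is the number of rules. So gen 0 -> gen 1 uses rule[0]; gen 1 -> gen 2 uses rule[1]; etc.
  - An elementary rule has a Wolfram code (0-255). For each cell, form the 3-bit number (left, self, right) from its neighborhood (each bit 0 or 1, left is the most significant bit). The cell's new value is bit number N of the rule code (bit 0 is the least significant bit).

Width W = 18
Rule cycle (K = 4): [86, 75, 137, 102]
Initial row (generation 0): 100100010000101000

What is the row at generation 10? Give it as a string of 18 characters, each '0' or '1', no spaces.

Gen 0: 100100010000101000
Gen 1 (rule 86): 111110111001101100
Gen 2 (rule 75): 100010101011101101
Gen 3 (rule 137): 001000000011001000
Gen 4 (rule 102): 011000000101011000
Gen 5 (rule 86): 101100001101001100
Gen 6 (rule 75): 001101111100011101
Gen 7 (rule 137): 101001111001011000
Gen 8 (rule 102): 111010001011101000
Gen 9 (rule 86): 001011011000101100
Gen 10 (rule 75): 110011011011001101

Answer: 110011011011001101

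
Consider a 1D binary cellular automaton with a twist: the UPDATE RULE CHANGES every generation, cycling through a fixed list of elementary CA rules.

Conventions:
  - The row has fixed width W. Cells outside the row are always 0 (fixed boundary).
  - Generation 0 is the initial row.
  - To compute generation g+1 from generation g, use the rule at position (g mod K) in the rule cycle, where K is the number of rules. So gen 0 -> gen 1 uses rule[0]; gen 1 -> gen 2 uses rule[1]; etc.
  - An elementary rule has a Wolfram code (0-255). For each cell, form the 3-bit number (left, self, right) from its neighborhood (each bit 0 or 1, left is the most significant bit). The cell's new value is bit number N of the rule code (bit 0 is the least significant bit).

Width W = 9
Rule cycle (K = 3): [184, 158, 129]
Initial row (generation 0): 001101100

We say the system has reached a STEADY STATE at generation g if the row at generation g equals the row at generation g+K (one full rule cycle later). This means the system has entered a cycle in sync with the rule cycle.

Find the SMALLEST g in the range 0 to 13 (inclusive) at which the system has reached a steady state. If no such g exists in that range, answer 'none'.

Gen 0: 001101100
Gen 1 (rule 184): 001011010
Gen 2 (rule 158): 011010011
Gen 3 (rule 129): 000000000
Gen 4 (rule 184): 000000000
Gen 5 (rule 158): 000000000
Gen 6 (rule 129): 111111111
Gen 7 (rule 184): 111111110
Gen 8 (rule 158): 111111101
Gen 9 (rule 129): 011111000
Gen 10 (rule 184): 011110100
Gen 11 (rule 158): 111100110
Gen 12 (rule 129): 011000000
Gen 13 (rule 184): 010100000
Gen 14 (rule 158): 110110000
Gen 15 (rule 129): 000000111
Gen 16 (rule 184): 000000110

Answer: none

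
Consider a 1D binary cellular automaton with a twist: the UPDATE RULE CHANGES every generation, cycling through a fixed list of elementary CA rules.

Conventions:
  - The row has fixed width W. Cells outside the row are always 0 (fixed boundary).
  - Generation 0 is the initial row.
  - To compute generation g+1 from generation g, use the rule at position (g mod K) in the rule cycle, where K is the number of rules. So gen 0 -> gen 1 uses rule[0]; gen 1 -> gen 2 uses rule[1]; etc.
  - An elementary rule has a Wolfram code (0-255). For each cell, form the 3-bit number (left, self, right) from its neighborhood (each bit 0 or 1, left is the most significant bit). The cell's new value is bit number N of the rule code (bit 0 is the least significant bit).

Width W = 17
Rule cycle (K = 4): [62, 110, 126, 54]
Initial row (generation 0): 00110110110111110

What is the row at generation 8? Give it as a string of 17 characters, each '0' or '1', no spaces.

Gen 0: 00110110110111110
Gen 1 (rule 62): 01101101101100001
Gen 2 (rule 110): 11111111111100011
Gen 3 (rule 126): 10000000000110111
Gen 4 (rule 54): 11000000001001000
Gen 5 (rule 62): 10100000011111100
Gen 6 (rule 110): 11100000110000100
Gen 7 (rule 126): 10110001111001110
Gen 8 (rule 54): 11001010000110001

Answer: 11001010000110001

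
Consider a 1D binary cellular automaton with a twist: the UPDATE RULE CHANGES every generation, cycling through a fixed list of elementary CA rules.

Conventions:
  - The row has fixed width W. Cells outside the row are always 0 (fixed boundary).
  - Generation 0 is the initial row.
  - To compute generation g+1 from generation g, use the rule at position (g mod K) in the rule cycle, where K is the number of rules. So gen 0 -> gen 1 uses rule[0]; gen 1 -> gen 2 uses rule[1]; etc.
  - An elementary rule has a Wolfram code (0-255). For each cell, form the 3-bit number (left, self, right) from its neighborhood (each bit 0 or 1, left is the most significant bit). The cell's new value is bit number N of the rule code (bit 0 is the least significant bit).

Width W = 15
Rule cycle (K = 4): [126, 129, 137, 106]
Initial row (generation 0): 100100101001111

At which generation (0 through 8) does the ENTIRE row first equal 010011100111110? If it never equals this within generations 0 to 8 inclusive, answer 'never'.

Answer: 6

Derivation:
Gen 0: 100100101001111
Gen 1 (rule 126): 111111111111001
Gen 2 (rule 129): 011111111110000
Gen 3 (rule 137): 011111111100111
Gen 4 (rule 106): 110000000101101
Gen 5 (rule 126): 111000001111111
Gen 6 (rule 129): 010011100111110
Gen 7 (rule 137): 000011000111100
Gen 8 (rule 106): 000111001100100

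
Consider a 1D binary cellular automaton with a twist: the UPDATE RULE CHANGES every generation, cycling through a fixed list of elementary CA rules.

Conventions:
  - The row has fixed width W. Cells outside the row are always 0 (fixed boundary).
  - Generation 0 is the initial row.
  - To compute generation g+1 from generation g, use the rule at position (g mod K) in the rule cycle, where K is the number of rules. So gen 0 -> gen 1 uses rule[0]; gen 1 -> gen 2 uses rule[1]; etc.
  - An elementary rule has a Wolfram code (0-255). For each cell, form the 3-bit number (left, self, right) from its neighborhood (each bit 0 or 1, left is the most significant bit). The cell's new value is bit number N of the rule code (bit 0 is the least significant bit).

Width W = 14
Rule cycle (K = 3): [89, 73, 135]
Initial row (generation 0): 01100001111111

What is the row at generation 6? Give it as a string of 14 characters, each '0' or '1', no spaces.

Gen 0: 01100001111111
Gen 1 (rule 89): 01111101000001
Gen 2 (rule 73): 01000100011100
Gen 3 (rule 135): 11011101101001
Gen 4 (rule 89): 11010101100100
Gen 5 (rule 73): 11000001100001
Gen 6 (rule 135): 00011110001111

Answer: 00011110001111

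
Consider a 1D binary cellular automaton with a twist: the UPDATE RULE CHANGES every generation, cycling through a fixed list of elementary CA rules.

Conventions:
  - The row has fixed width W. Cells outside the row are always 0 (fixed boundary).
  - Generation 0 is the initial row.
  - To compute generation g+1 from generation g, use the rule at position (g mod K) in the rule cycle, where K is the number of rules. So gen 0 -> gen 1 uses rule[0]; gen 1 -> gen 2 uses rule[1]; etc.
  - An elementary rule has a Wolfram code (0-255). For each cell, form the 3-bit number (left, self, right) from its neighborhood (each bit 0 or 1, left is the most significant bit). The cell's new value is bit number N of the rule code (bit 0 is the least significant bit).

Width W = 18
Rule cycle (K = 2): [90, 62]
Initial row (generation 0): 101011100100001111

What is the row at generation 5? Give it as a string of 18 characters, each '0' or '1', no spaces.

Gen 0: 101011100100001111
Gen 1 (rule 90): 000010111010011001
Gen 2 (rule 62): 000111100111110111
Gen 3 (rule 90): 001100111100010101
Gen 4 (rule 62): 011011100010111111
Gen 5 (rule 90): 111010110100100001

Answer: 111010110100100001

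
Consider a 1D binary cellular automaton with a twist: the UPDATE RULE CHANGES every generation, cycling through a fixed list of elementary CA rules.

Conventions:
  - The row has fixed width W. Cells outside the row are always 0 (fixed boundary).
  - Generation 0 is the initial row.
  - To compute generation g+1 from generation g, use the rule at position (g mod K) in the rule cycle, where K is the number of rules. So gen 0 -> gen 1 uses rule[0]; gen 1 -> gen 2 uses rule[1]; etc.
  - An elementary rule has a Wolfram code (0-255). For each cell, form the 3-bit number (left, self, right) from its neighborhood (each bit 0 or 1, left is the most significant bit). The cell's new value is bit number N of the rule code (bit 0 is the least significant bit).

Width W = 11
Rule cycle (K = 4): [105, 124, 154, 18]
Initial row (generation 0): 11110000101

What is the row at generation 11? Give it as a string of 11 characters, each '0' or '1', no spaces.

Gen 0: 11110000101
Gen 1 (rule 105): 10010110010
Gen 2 (rule 124): 11011111011
Gen 3 (rule 154): 10011110010
Gen 4 (rule 18): 01100001101
Gen 5 (rule 105): 01101101110
Gen 6 (rule 124): 01111111011
Gen 7 (rule 154): 11111110010
Gen 8 (rule 18): 00000001101
Gen 9 (rule 105): 11111101110
Gen 10 (rule 124): 10000111011
Gen 11 (rule 154): 01001110010

Answer: 01001110010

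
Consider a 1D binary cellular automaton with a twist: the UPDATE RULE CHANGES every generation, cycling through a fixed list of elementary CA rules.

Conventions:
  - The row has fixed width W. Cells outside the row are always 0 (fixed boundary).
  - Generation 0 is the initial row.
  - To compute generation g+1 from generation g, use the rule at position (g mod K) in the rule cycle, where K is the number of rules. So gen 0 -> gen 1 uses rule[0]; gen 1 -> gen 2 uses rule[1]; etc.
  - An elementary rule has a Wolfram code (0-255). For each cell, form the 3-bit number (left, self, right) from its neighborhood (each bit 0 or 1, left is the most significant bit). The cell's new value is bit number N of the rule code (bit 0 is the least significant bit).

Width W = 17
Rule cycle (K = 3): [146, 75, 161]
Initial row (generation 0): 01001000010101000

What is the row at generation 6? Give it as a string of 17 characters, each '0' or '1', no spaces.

Answer: 00000110000000000

Derivation:
Gen 0: 01001000010101000
Gen 1 (rule 146): 10110100100000100
Gen 2 (rule 75): 00110001001111001
Gen 3 (rule 161): 10000100000110000
Gen 4 (rule 146): 01001010001001000
Gen 5 (rule 75): 10010000110010011
Gen 6 (rule 161): 00000110000000000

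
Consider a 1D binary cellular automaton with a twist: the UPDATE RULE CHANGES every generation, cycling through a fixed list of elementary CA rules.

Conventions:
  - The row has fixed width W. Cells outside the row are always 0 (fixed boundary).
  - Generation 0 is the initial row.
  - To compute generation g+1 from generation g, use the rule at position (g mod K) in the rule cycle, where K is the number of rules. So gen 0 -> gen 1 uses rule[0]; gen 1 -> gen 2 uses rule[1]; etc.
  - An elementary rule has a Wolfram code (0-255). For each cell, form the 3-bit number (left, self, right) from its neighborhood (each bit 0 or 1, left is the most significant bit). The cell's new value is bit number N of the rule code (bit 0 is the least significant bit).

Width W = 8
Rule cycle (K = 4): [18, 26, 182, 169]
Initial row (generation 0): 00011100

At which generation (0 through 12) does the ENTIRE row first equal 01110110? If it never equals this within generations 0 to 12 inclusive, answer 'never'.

Gen 0: 00011100
Gen 1 (rule 18): 00100010
Gen 2 (rule 26): 01010101
Gen 3 (rule 182): 11111111
Gen 4 (rule 169): 11111110
Gen 5 (rule 18): 00000001
Gen 6 (rule 26): 00000010
Gen 7 (rule 182): 00000111
Gen 8 (rule 169): 11110110
Gen 9 (rule 18): 00000001
Gen 10 (rule 26): 00000010
Gen 11 (rule 182): 00000111
Gen 12 (rule 169): 11110110

Answer: never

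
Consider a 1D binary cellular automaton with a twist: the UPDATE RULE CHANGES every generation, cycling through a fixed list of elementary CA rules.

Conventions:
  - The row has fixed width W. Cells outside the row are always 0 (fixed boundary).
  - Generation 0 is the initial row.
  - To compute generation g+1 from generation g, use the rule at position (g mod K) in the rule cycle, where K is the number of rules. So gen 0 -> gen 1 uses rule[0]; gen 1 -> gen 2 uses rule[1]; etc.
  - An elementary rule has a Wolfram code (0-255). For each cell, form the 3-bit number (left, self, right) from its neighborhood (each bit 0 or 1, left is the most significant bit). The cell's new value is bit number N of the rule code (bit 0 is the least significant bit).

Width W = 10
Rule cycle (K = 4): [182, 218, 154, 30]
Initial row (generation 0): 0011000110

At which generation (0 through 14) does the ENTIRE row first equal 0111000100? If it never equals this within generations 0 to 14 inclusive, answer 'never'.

Gen 0: 0011000110
Gen 1 (rule 182): 0100101001
Gen 2 (rule 218): 1011000110
Gen 3 (rule 154): 0010101101
Gen 4 (rule 30): 0110101001
Gen 5 (rule 182): 1001111111
Gen 6 (rule 218): 0111111111
Gen 7 (rule 154): 1111111110
Gen 8 (rule 30): 1000000001
Gen 9 (rule 182): 1100000011
Gen 10 (rule 218): 1110000111
Gen 11 (rule 154): 1101001110
Gen 12 (rule 30): 1001111001
Gen 13 (rule 182): 1110110111
Gen 14 (rule 218): 1110110111

Answer: never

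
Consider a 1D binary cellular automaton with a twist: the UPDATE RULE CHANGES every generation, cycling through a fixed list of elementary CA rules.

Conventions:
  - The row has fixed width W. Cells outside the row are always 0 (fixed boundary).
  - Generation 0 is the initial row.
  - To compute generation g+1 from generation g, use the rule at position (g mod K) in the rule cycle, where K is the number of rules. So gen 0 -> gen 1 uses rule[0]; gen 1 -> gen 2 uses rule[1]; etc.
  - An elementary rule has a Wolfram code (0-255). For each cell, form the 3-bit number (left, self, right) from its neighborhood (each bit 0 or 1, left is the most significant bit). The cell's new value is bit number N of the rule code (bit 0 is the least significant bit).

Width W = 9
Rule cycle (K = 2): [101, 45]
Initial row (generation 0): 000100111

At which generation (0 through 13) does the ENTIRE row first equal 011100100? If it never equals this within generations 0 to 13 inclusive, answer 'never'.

Gen 0: 000100111
Gen 1 (rule 101): 110100001
Gen 2 (rule 45): 101101101
Gen 3 (rule 101): 110110111
Gen 4 (rule 45): 101101100
Gen 5 (rule 101): 110110101
Gen 6 (rule 45): 101101111
Gen 7 (rule 101): 110110001
Gen 8 (rule 45): 101100101
Gen 9 (rule 101): 110100111
Gen 10 (rule 45): 101100100
Gen 11 (rule 101): 110100101
Gen 12 (rule 45): 101100111
Gen 13 (rule 101): 110100001

Answer: never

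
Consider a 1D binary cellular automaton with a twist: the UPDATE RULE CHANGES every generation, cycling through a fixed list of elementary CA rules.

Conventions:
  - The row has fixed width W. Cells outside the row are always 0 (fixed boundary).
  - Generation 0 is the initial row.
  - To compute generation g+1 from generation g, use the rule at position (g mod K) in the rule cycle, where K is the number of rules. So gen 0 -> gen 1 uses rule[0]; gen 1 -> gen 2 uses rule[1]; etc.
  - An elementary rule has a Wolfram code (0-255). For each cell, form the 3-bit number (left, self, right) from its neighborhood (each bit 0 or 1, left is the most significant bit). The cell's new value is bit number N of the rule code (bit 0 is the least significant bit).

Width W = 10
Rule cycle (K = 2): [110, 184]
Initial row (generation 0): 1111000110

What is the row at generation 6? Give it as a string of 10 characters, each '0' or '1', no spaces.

Answer: 1101000001

Derivation:
Gen 0: 1111000110
Gen 1 (rule 110): 1001001110
Gen 2 (rule 184): 0100101101
Gen 3 (rule 110): 1101111111
Gen 4 (rule 184): 1011111110
Gen 5 (rule 110): 1110000010
Gen 6 (rule 184): 1101000001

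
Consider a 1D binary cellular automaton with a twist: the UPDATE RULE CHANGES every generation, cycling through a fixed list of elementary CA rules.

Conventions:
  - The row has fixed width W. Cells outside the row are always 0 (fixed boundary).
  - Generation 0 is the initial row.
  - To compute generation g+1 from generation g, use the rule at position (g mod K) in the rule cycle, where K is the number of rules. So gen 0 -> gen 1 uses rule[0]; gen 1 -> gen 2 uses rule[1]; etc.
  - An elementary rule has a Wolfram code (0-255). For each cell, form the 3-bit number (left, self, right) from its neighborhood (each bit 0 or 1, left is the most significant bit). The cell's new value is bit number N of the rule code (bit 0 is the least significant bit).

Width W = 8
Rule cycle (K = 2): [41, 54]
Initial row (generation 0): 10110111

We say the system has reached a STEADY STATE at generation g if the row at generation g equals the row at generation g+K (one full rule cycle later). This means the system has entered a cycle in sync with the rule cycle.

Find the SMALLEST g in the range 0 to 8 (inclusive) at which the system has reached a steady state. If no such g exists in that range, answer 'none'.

Answer: 4

Derivation:
Gen 0: 10110111
Gen 1 (rule 41): 01101100
Gen 2 (rule 54): 10010010
Gen 3 (rule 41): 00000000
Gen 4 (rule 54): 00000000
Gen 5 (rule 41): 11111111
Gen 6 (rule 54): 00000000
Gen 7 (rule 41): 11111111
Gen 8 (rule 54): 00000000
Gen 9 (rule 41): 11111111
Gen 10 (rule 54): 00000000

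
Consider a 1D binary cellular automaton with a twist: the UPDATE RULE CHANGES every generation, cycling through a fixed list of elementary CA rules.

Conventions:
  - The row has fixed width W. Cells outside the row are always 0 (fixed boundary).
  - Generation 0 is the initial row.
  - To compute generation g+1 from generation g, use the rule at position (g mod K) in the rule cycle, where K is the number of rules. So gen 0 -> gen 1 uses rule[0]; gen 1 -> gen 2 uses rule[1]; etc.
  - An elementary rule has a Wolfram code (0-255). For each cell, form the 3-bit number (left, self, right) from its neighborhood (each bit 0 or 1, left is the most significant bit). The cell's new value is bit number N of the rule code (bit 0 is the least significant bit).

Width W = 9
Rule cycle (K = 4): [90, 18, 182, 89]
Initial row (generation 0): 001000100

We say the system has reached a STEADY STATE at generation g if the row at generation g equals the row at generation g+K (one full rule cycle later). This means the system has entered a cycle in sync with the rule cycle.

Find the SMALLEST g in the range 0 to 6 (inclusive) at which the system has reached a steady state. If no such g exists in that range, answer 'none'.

Gen 0: 001000100
Gen 1 (rule 90): 010101010
Gen 2 (rule 18): 100000001
Gen 3 (rule 182): 110000011
Gen 4 (rule 89): 111111011
Gen 5 (rule 90): 100001011
Gen 6 (rule 18): 010010000
Gen 7 (rule 182): 111111000
Gen 8 (rule 89): 100001111
Gen 9 (rule 90): 010011001
Gen 10 (rule 18): 101100110

Answer: none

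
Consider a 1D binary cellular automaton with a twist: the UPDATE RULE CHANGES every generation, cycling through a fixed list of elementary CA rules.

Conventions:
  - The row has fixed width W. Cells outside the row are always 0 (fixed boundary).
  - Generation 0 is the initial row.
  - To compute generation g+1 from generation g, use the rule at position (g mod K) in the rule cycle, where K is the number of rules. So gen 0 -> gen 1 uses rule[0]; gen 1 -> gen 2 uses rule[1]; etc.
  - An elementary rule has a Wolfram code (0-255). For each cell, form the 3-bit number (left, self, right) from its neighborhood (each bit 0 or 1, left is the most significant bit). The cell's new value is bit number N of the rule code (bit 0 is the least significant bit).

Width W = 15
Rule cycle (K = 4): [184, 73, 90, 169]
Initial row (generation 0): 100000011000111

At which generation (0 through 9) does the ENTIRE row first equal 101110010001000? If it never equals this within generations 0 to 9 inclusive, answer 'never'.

Answer: 8

Derivation:
Gen 0: 100000011000111
Gen 1 (rule 184): 010000010100110
Gen 2 (rule 73): 000111000000110
Gen 3 (rule 90): 001101100001111
Gen 4 (rule 169): 101011001101110
Gen 5 (rule 184): 010110101011101
Gen 6 (rule 73): 000110000010100
Gen 7 (rule 90): 001111000100010
Gen 8 (rule 169): 101110010001000
Gen 9 (rule 184): 011101001000100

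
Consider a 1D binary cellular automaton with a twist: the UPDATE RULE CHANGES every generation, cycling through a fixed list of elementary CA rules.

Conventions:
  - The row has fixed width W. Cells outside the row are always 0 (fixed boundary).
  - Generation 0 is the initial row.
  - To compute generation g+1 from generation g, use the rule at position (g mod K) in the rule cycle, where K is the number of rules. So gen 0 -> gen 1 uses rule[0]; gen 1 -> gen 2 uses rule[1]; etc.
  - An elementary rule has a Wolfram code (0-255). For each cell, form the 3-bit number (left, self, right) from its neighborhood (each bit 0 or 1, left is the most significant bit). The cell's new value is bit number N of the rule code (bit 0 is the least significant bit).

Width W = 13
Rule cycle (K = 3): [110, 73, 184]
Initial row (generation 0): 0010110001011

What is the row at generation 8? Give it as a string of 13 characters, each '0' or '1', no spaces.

Answer: 1000000000010

Derivation:
Gen 0: 0010110001011
Gen 1 (rule 110): 0111110011111
Gen 2 (rule 73): 0100010010001
Gen 3 (rule 184): 0010001001000
Gen 4 (rule 110): 0110011011000
Gen 5 (rule 73): 0110011011011
Gen 6 (rule 184): 0101010110110
Gen 7 (rule 110): 1111111111110
Gen 8 (rule 73): 1000000000010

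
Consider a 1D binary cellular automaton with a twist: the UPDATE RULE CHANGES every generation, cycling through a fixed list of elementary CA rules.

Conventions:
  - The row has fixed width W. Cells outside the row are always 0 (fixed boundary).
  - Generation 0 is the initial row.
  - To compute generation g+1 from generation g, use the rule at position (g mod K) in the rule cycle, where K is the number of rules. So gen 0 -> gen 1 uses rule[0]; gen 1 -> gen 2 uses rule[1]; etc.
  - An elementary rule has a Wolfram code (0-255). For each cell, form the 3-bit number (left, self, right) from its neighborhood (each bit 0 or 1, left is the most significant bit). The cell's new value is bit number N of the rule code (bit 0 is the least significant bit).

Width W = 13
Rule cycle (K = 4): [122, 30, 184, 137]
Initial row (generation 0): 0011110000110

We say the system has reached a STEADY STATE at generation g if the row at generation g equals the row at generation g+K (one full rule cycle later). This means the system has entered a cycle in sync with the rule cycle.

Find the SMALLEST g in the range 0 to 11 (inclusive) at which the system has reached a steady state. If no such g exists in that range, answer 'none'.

Gen 0: 0011110000110
Gen 1 (rule 122): 0110011001111
Gen 2 (rule 30): 1101110111000
Gen 3 (rule 184): 1011101110100
Gen 4 (rule 137): 0011001100001
Gen 5 (rule 122): 0111111110010
Gen 6 (rule 30): 1100000001111
Gen 7 (rule 184): 1010000001110
Gen 8 (rule 137): 0000111101100
Gen 9 (rule 122): 0001100111110
Gen 10 (rule 30): 0011011100001
Gen 11 (rule 184): 0010111010000
Gen 12 (rule 137): 1000110000111
Gen 13 (rule 122): 0101111001101
Gen 14 (rule 30): 1101000111001
Gen 15 (rule 184): 1010100110100

Answer: none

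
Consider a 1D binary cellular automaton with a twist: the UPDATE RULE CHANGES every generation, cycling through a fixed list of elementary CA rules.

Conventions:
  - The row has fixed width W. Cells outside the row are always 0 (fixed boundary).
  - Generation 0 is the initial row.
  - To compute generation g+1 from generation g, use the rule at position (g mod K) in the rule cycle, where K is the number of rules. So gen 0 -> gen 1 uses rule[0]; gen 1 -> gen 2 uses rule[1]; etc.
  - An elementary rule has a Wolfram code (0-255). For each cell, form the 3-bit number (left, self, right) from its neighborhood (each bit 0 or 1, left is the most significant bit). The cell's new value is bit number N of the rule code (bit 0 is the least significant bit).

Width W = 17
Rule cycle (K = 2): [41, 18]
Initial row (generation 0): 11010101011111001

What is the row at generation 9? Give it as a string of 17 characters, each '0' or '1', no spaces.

Gen 0: 11010101011111001
Gen 1 (rule 41): 10101010110000000
Gen 2 (rule 18): 00000000001000000
Gen 3 (rule 41): 11111111100011111
Gen 4 (rule 18): 00000000010100000
Gen 5 (rule 41): 11111111001001111
Gen 6 (rule 18): 00000000110110000
Gen 7 (rule 41): 11111110101100111
Gen 8 (rule 18): 00000000000011000
Gen 9 (rule 41): 11111111111010011

Answer: 11111111111010011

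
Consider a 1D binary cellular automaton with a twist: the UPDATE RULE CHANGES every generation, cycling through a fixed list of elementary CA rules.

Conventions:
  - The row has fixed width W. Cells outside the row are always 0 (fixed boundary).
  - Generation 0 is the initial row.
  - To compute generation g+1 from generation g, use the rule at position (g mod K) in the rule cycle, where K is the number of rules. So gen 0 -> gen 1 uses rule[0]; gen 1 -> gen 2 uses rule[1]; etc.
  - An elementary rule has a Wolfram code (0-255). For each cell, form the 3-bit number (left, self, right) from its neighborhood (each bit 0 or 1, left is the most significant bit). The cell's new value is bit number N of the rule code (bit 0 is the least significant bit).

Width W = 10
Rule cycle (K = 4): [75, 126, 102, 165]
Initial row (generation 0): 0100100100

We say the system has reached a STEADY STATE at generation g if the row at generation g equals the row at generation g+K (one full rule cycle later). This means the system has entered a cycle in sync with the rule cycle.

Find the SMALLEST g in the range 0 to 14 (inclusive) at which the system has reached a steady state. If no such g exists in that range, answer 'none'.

Gen 0: 0100100100
Gen 1 (rule 75): 1001001001
Gen 2 (rule 126): 1111111111
Gen 3 (rule 102): 0000000001
Gen 4 (rule 165): 1111111101
Gen 5 (rule 75): 1000000100
Gen 6 (rule 126): 1100001110
Gen 7 (rule 102): 0100010010
Gen 8 (rule 165): 0101010010
Gen 9 (rule 75): 1000000100
Gen 10 (rule 126): 1100001110
Gen 11 (rule 102): 0100010010
Gen 12 (rule 165): 0101010010
Gen 13 (rule 75): 1000000100
Gen 14 (rule 126): 1100001110
Gen 15 (rule 102): 0100010010
Gen 16 (rule 165): 0101010010
Gen 17 (rule 75): 1000000100
Gen 18 (rule 126): 1100001110

Answer: 5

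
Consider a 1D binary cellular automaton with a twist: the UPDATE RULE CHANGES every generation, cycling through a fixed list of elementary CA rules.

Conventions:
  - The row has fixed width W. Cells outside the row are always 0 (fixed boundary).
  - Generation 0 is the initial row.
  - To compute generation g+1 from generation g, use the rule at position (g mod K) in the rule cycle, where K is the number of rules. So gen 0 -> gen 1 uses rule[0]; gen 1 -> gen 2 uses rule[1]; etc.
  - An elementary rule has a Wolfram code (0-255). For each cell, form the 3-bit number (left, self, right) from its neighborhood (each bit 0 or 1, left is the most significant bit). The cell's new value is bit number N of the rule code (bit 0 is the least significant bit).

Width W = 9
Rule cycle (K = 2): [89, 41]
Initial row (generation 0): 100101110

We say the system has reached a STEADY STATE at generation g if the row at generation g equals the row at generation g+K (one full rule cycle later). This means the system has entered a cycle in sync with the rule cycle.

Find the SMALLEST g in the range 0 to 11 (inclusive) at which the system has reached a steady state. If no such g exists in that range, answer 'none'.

Answer: none

Derivation:
Gen 0: 100101110
Gen 1 (rule 89): 010001011
Gen 2 (rule 41): 000100110
Gen 3 (rule 89): 110010111
Gen 4 (rule 41): 100001100
Gen 5 (rule 89): 011101111
Gen 6 (rule 41): 010011000
Gen 7 (rule 89): 001011111
Gen 8 (rule 41): 100110000
Gen 9 (rule 89): 010111111
Gen 10 (rule 41): 001100000
Gen 11 (rule 89): 101111111
Gen 12 (rule 41): 011000000
Gen 13 (rule 89): 011111111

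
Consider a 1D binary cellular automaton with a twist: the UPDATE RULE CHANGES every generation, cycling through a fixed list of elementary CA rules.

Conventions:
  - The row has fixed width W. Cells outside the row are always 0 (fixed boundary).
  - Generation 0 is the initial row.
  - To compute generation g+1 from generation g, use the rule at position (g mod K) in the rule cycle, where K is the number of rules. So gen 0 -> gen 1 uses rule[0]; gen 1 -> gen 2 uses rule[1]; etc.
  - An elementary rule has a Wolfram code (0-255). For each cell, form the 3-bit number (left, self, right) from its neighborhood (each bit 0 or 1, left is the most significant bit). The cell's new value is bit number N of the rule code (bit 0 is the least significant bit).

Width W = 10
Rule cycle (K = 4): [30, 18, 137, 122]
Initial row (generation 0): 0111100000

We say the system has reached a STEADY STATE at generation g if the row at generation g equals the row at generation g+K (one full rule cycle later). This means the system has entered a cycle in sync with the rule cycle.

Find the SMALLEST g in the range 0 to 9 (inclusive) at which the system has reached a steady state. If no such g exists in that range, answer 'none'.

Answer: none

Derivation:
Gen 0: 0111100000
Gen 1 (rule 30): 1100010000
Gen 2 (rule 18): 0010101000
Gen 3 (rule 137): 1000000011
Gen 4 (rule 122): 0100000111
Gen 5 (rule 30): 1110001100
Gen 6 (rule 18): 0001010010
Gen 7 (rule 137): 1100000000
Gen 8 (rule 122): 1110000000
Gen 9 (rule 30): 1001000000
Gen 10 (rule 18): 0110100000
Gen 11 (rule 137): 0100001111
Gen 12 (rule 122): 1010011001
Gen 13 (rule 30): 1011110111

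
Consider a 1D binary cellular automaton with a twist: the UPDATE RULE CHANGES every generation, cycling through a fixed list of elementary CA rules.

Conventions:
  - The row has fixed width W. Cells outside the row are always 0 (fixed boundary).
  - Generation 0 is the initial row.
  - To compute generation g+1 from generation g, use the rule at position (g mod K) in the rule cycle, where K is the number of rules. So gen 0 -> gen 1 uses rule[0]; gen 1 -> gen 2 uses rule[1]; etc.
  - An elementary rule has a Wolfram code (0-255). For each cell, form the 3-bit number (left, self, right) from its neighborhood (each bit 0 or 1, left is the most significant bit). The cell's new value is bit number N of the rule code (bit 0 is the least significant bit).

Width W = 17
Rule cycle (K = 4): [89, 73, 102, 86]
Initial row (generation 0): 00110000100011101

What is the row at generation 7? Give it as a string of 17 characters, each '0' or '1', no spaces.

Gen 0: 00110000100011101
Gen 1 (rule 89): 10111110011010100
Gen 2 (rule 73): 00100010011000001
Gen 3 (rule 102): 01100110101000011
Gen 4 (rule 86): 10111010101100101
Gen 5 (rule 89): 00101000001110000
Gen 6 (rule 73): 10000011101010111
Gen 7 (rule 102): 10000100111111001

Answer: 10000100111111001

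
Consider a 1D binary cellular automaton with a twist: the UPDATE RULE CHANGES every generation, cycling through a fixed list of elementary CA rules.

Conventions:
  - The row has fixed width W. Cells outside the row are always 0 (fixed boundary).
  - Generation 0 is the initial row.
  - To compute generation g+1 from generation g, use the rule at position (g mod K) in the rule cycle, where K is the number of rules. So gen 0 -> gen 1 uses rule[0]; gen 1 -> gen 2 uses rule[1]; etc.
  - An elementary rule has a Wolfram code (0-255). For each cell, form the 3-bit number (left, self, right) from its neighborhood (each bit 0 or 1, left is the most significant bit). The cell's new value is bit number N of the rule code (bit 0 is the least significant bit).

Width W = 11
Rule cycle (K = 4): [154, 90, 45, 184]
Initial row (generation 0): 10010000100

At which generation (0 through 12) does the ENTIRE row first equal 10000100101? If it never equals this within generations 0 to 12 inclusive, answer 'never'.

Answer: 3

Derivation:
Gen 0: 10010000100
Gen 1 (rule 154): 01101001010
Gen 2 (rule 90): 11100110001
Gen 3 (rule 45): 10000100101
Gen 4 (rule 184): 01000010010
Gen 5 (rule 154): 10100101101
Gen 6 (rule 90): 00011001100
Gen 7 (rule 45): 11010001001
Gen 8 (rule 184): 10101000100
Gen 9 (rule 154): 00000101010
Gen 10 (rule 90): 00001000001
Gen 11 (rule 45): 11101011101
Gen 12 (rule 184): 11010111010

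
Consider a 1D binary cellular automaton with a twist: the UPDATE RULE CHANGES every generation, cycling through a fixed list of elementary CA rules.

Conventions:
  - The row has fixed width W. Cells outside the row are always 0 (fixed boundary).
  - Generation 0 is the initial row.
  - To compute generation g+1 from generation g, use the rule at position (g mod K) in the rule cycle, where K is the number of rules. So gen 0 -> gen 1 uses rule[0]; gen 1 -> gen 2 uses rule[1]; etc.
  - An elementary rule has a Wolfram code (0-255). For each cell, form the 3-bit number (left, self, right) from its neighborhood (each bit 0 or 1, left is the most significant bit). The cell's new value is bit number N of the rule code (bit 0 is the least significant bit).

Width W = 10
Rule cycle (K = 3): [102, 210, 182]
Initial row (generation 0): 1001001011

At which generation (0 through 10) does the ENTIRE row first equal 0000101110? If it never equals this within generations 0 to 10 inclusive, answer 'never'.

Answer: 8

Derivation:
Gen 0: 1001001011
Gen 1 (rule 102): 1011011101
Gen 2 (rule 210): 0001001100
Gen 3 (rule 182): 0011110010
Gen 4 (rule 102): 0100010110
Gen 5 (rule 210): 1010100011
Gen 6 (rule 182): 1111110100
Gen 7 (rule 102): 0000011100
Gen 8 (rule 210): 0000101110
Gen 9 (rule 182): 0001110101
Gen 10 (rule 102): 0010011111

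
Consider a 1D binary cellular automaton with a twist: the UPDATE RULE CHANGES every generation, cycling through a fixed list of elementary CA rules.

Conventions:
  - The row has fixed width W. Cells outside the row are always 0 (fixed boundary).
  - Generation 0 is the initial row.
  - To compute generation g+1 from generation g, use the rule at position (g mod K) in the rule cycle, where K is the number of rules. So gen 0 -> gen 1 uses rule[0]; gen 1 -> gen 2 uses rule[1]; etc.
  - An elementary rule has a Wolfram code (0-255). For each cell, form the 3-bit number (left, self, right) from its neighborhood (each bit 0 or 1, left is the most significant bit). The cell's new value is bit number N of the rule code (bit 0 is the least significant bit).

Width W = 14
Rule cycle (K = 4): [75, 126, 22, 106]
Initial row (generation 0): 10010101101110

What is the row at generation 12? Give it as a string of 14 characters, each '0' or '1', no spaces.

Answer: 01000000000000

Derivation:
Gen 0: 10010101101110
Gen 1 (rule 75): 00100001101010
Gen 2 (rule 126): 01110011111111
Gen 3 (rule 22): 10001100000000
Gen 4 (rule 106): 00011100000000
Gen 5 (rule 75): 11110101111111
Gen 6 (rule 126): 10011111000001
Gen 7 (rule 22): 11100000100011
Gen 8 (rule 106): 10100001000111
Gen 9 (rule 75): 00001110011101
Gen 10 (rule 126): 00011011110111
Gen 11 (rule 22): 00100000000000
Gen 12 (rule 106): 01000000000000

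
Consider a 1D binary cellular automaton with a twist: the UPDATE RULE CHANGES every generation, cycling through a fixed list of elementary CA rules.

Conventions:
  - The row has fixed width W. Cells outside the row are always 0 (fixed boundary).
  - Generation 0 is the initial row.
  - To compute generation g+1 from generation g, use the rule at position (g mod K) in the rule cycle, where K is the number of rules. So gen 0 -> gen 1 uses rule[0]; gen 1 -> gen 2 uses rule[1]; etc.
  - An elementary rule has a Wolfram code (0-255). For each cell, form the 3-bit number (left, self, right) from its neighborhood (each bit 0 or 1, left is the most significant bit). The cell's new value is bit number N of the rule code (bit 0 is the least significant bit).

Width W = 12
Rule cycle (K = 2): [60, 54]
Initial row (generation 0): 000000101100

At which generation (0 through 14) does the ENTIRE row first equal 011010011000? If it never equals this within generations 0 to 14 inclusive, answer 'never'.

Answer: 11

Derivation:
Gen 0: 000000101100
Gen 1 (rule 60): 000000111010
Gen 2 (rule 54): 000001000111
Gen 3 (rule 60): 000001100100
Gen 4 (rule 54): 000010011110
Gen 5 (rule 60): 000011010001
Gen 6 (rule 54): 000100111011
Gen 7 (rule 60): 000110100110
Gen 8 (rule 54): 001001111001
Gen 9 (rule 60): 001101000101
Gen 10 (rule 54): 010011101111
Gen 11 (rule 60): 011010011000
Gen 12 (rule 54): 100111100100
Gen 13 (rule 60): 110100010110
Gen 14 (rule 54): 001110111001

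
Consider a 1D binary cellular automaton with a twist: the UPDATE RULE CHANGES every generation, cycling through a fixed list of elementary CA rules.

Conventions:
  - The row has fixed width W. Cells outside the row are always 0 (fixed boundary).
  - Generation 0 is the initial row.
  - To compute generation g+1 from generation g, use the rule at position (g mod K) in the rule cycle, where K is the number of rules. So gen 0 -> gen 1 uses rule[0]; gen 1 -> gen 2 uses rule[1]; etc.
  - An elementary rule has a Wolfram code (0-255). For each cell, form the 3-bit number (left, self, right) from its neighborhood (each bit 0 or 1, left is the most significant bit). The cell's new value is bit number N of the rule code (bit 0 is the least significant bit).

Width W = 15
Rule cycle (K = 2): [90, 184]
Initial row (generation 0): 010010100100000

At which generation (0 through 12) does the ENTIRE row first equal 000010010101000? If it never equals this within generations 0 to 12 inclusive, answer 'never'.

Gen 0: 010010100100000
Gen 1 (rule 90): 101100011010000
Gen 2 (rule 184): 011010010101000
Gen 3 (rule 90): 111001100000100
Gen 4 (rule 184): 110101010000010
Gen 5 (rule 90): 110000001000101
Gen 6 (rule 184): 101000000100010
Gen 7 (rule 90): 000100001010101
Gen 8 (rule 184): 000010000101010
Gen 9 (rule 90): 000101001000001
Gen 10 (rule 184): 000010100100000
Gen 11 (rule 90): 000100011010000
Gen 12 (rule 184): 000010010101000

Answer: 12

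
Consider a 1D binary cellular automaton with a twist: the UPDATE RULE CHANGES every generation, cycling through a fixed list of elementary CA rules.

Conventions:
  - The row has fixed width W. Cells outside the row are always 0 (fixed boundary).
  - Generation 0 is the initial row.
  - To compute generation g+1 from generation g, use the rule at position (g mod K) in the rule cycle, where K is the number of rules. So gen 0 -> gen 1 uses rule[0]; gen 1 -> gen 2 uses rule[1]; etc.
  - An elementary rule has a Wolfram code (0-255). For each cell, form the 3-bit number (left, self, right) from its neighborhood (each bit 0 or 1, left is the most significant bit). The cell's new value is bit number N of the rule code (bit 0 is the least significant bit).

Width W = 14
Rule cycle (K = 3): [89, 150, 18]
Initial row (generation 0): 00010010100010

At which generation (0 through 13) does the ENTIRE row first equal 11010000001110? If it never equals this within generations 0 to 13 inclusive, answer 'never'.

Answer: never

Derivation:
Gen 0: 00010010100010
Gen 1 (rule 89): 11001000011001
Gen 2 (rule 150): 00111100100111
Gen 3 (rule 18): 01000011011000
Gen 4 (rule 89): 00111011011111
Gen 5 (rule 150): 01010000001110
Gen 6 (rule 18): 10001000010001
Gen 7 (rule 89): 01100111001100
Gen 8 (rule 150): 10011010110010
Gen 9 (rule 18): 01100000001101
Gen 10 (rule 89): 01111111101100
Gen 11 (rule 150): 10111111000010
Gen 12 (rule 18): 00000000100101
Gen 13 (rule 89): 11111110010000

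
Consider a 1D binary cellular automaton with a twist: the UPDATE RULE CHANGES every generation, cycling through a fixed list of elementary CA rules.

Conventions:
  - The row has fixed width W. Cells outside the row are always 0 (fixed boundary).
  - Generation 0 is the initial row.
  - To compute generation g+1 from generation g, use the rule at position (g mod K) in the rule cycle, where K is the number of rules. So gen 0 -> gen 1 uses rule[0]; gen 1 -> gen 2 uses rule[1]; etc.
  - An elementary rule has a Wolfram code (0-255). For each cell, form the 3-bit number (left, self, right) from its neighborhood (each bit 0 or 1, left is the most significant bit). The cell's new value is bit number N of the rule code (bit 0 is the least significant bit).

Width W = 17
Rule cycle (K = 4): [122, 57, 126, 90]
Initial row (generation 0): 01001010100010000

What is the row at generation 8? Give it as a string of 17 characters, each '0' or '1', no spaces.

Answer: 11110000001100001

Derivation:
Gen 0: 01001010100010000
Gen 1 (rule 122): 10110101010101000
Gen 2 (rule 57): 01101010101010111
Gen 3 (rule 126): 11111111111111101
Gen 4 (rule 90): 10000000000000100
Gen 5 (rule 122): 01000000000001010
Gen 6 (rule 57): 00111111111100101
Gen 7 (rule 126): 01100000000111111
Gen 8 (rule 90): 11110000001100001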